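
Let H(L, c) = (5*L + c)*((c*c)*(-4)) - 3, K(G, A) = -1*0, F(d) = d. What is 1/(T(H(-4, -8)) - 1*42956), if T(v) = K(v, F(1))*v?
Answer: -1/42956 ≈ -2.3280e-5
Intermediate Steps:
K(G, A) = 0
H(L, c) = -3 - 4*c**2*(c + 5*L) (H(L, c) = (c + 5*L)*(c**2*(-4)) - 3 = (c + 5*L)*(-4*c**2) - 3 = -4*c**2*(c + 5*L) - 3 = -3 - 4*c**2*(c + 5*L))
T(v) = 0 (T(v) = 0*v = 0)
1/(T(H(-4, -8)) - 1*42956) = 1/(0 - 1*42956) = 1/(0 - 42956) = 1/(-42956) = -1/42956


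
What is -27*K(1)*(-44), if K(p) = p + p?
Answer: 2376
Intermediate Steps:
K(p) = 2*p
-27*K(1)*(-44) = -54*(-44) = 2376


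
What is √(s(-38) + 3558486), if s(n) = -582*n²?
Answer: √2718078 ≈ 1648.7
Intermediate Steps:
√(s(-38) + 3558486) = √(-582*(-38)² + 3558486) = √(-582*1444 + 3558486) = √(-840408 + 3558486) = √2718078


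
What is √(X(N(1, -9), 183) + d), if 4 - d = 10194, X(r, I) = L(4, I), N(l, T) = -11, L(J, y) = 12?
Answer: I*√10178 ≈ 100.89*I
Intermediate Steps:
X(r, I) = 12
d = -10190 (d = 4 - 1*10194 = 4 - 10194 = -10190)
√(X(N(1, -9), 183) + d) = √(12 - 10190) = √(-10178) = I*√10178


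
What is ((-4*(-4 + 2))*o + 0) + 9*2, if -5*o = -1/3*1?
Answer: 278/15 ≈ 18.533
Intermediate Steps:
o = 1/15 (o = -(-1/3)/5 = -(-1*⅓)/5 = -(-1)/15 = -⅕*(-⅓) = 1/15 ≈ 0.066667)
((-4*(-4 + 2))*o + 0) + 9*2 = (-4*(-4 + 2)*(1/15) + 0) + 9*2 = (-4*(-2)*(1/15) + 0) + 18 = (8*(1/15) + 0) + 18 = (8/15 + 0) + 18 = 8/15 + 18 = 278/15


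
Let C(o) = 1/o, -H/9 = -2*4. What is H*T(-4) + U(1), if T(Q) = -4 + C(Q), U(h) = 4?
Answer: -302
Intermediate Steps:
H = 72 (H = -(-18)*4 = -9*(-8) = 72)
T(Q) = -4 + 1/Q
H*T(-4) + U(1) = 72*(-4 + 1/(-4)) + 4 = 72*(-4 - ¼) + 4 = 72*(-17/4) + 4 = -306 + 4 = -302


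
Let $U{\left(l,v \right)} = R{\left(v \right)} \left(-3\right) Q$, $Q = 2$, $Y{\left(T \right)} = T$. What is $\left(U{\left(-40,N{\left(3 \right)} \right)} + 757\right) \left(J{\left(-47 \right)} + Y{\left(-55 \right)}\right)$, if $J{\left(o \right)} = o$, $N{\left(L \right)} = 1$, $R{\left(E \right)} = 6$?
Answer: $-73542$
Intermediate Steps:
$U{\left(l,v \right)} = -36$ ($U{\left(l,v \right)} = 6 \left(-3\right) 2 = \left(-18\right) 2 = -36$)
$\left(U{\left(-40,N{\left(3 \right)} \right)} + 757\right) \left(J{\left(-47 \right)} + Y{\left(-55 \right)}\right) = \left(-36 + 757\right) \left(-47 - 55\right) = 721 \left(-102\right) = -73542$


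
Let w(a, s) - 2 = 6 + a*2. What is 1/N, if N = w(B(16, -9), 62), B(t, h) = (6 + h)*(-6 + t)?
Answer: -1/52 ≈ -0.019231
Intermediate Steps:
B(t, h) = (-6 + t)*(6 + h)
w(a, s) = 8 + 2*a (w(a, s) = 2 + (6 + a*2) = 2 + (6 + 2*a) = 8 + 2*a)
N = -52 (N = 8 + 2*(-36 - 6*(-9) + 6*16 - 9*16) = 8 + 2*(-36 + 54 + 96 - 144) = 8 + 2*(-30) = 8 - 60 = -52)
1/N = 1/(-52) = -1/52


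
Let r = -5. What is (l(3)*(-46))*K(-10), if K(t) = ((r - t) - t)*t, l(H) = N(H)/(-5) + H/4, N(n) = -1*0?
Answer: 5175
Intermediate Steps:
N(n) = 0
l(H) = H/4 (l(H) = 0/(-5) + H/4 = 0*(-⅕) + H*(¼) = 0 + H/4 = H/4)
K(t) = t*(-5 - 2*t) (K(t) = ((-5 - t) - t)*t = (-5 - 2*t)*t = t*(-5 - 2*t))
(l(3)*(-46))*K(-10) = (((¼)*3)*(-46))*(-1*(-10)*(5 + 2*(-10))) = ((¾)*(-46))*(-1*(-10)*(5 - 20)) = -(-69)*(-10)*(-15)/2 = -69/2*(-150) = 5175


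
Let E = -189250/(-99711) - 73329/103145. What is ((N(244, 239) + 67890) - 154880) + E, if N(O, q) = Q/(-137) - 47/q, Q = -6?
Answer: -29293676941655882692/336751640523585 ≈ -86989.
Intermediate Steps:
N(O, q) = 6/137 - 47/q (N(O, q) = -6/(-137) - 47/q = -6*(-1/137) - 47/q = 6/137 - 47/q)
E = 12208483331/10284691095 (E = -189250*(-1/99711) - 73329*1/103145 = 189250/99711 - 73329/103145 = 12208483331/10284691095 ≈ 1.1871)
((N(244, 239) + 67890) - 154880) + E = (((6/137 - 47/239) + 67890) - 154880) + 12208483331/10284691095 = ((-5005/32743 + 67890) - 154880) + 12208483331/10284691095 = (2222917265/32743 - 154880) + 12208483331/10284691095 = -2848318575/32743 + 12208483331/10284691095 = -29293676941655882692/336751640523585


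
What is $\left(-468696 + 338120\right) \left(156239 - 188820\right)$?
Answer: $4254296656$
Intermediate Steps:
$\left(-468696 + 338120\right) \left(156239 - 188820\right) = \left(-130576\right) \left(-32581\right) = 4254296656$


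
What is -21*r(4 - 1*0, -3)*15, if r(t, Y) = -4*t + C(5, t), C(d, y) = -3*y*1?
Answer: 8820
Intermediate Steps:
C(d, y) = -3*y
r(t, Y) = -7*t (r(t, Y) = -4*t - 3*t = -7*t)
-21*r(4 - 1*0, -3)*15 = -(-147)*(4 - 1*0)*15 = -(-147)*(4 + 0)*15 = -(-147)*4*15 = -21*(-28)*15 = 588*15 = 8820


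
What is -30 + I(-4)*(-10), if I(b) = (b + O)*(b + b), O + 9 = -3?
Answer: -1310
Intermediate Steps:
O = -12 (O = -9 - 3 = -12)
I(b) = 2*b*(-12 + b) (I(b) = (b - 12)*(b + b) = (-12 + b)*(2*b) = 2*b*(-12 + b))
-30 + I(-4)*(-10) = -30 + (2*(-4)*(-12 - 4))*(-10) = -30 + (2*(-4)*(-16))*(-10) = -30 + 128*(-10) = -30 - 1280 = -1310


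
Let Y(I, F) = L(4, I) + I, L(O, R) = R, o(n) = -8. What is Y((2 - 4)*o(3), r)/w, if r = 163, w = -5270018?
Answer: -16/2635009 ≈ -6.0721e-6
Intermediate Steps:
Y(I, F) = 2*I (Y(I, F) = I + I = 2*I)
Y((2 - 4)*o(3), r)/w = (2*((2 - 4)*(-8)))/(-5270018) = (2*(-2*(-8)))*(-1/5270018) = (2*16)*(-1/5270018) = 32*(-1/5270018) = -16/2635009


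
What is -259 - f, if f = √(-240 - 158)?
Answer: -259 - I*√398 ≈ -259.0 - 19.95*I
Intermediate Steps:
f = I*√398 (f = √(-398) = I*√398 ≈ 19.95*I)
-259 - f = -259 - I*√398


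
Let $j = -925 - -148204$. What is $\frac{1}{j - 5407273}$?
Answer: $- \frac{1}{5259994} \approx -1.9011 \cdot 10^{-7}$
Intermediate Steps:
$j = 147279$ ($j = -925 + 148204 = 147279$)
$\frac{1}{j - 5407273} = \frac{1}{147279 - 5407273} = \frac{1}{-5259994} = - \frac{1}{5259994}$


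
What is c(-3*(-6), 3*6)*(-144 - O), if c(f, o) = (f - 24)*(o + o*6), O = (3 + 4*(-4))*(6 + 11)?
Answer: -58212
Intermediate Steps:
O = -221 (O = (3 - 16)*17 = -13*17 = -221)
c(f, o) = 7*o*(-24 + f) (c(f, o) = (-24 + f)*(o + 6*o) = (-24 + f)*(7*o) = 7*o*(-24 + f))
c(-3*(-6), 3*6)*(-144 - O) = (7*(3*6)*(-24 - 3*(-6)))*(-144 - 1*(-221)) = (7*18*(-24 + 18))*(-144 + 221) = (7*18*(-6))*77 = -756*77 = -58212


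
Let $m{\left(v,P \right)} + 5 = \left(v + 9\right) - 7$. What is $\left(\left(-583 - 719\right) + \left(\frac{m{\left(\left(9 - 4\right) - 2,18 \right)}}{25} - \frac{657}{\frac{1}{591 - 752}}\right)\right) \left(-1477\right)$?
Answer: $-154309575$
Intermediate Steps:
$m{\left(v,P \right)} = -3 + v$ ($m{\left(v,P \right)} = -5 + \left(\left(v + 9\right) - 7\right) = -5 + \left(\left(9 + v\right) - 7\right) = -5 + \left(2 + v\right) = -3 + v$)
$\left(\left(-583 - 719\right) + \left(\frac{m{\left(\left(9 - 4\right) - 2,18 \right)}}{25} - \frac{657}{\frac{1}{591 - 752}}\right)\right) \left(-1477\right) = \left(\left(-583 - 719\right) + \left(\frac{-3 + \left(\left(9 - 4\right) - 2\right)}{25} - \frac{657}{\frac{1}{591 - 752}}\right)\right) \left(-1477\right) = \left(-1302 + \left(\left(-3 + \left(5 - 2\right)\right) \frac{1}{25} - \frac{657}{\frac{1}{-161}}\right)\right) \left(-1477\right) = \left(-1302 + \left(\left(-3 + 3\right) \frac{1}{25} - \frac{657}{- \frac{1}{161}}\right)\right) \left(-1477\right) = \left(-1302 + \left(0 \cdot \frac{1}{25} - -105777\right)\right) \left(-1477\right) = \left(-1302 + \left(0 + 105777\right)\right) \left(-1477\right) = \left(-1302 + 105777\right) \left(-1477\right) = 104475 \left(-1477\right) = -154309575$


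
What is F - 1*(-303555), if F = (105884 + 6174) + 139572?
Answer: 555185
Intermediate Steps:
F = 251630 (F = 112058 + 139572 = 251630)
F - 1*(-303555) = 251630 - 1*(-303555) = 251630 + 303555 = 555185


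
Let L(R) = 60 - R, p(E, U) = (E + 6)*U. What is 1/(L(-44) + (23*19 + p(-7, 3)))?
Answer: 1/538 ≈ 0.0018587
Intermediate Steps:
p(E, U) = U*(6 + E) (p(E, U) = (6 + E)*U = U*(6 + E))
1/(L(-44) + (23*19 + p(-7, 3))) = 1/((60 - 1*(-44)) + (23*19 + 3*(6 - 7))) = 1/((60 + 44) + (437 + 3*(-1))) = 1/(104 + (437 - 3)) = 1/(104 + 434) = 1/538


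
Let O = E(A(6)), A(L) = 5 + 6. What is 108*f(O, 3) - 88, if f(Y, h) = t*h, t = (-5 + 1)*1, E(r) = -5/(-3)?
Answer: -1384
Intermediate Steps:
A(L) = 11
E(r) = 5/3 (E(r) = -5*(-1/3) = 5/3)
t = -4 (t = -4*1 = -4)
O = 5/3 ≈ 1.6667
f(Y, h) = -4*h
108*f(O, 3) - 88 = 108*(-4*3) - 88 = 108*(-12) - 88 = -1296 - 88 = -1384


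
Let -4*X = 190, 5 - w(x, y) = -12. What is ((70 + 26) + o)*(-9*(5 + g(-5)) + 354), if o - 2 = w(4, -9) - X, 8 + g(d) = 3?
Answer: 57525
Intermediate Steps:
w(x, y) = 17 (w(x, y) = 5 - 1*(-12) = 5 + 12 = 17)
X = -95/2 (X = -¼*190 = -95/2 ≈ -47.500)
g(d) = -5 (g(d) = -8 + 3 = -5)
o = 133/2 (o = 2 + (17 - 1*(-95/2)) = 2 + (17 + 95/2) = 2 + 129/2 = 133/2 ≈ 66.500)
((70 + 26) + o)*(-9*(5 + g(-5)) + 354) = ((70 + 26) + 133/2)*(-9*(5 - 5) + 354) = (96 + 133/2)*(-9*0 + 354) = 325*(0 + 354)/2 = (325/2)*354 = 57525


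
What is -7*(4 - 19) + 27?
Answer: 132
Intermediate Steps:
-7*(4 - 19) + 27 = -7*(-15) + 27 = 105 + 27 = 132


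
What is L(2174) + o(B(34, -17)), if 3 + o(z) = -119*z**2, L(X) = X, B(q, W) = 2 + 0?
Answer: 1695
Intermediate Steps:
B(q, W) = 2
o(z) = -3 - 119*z**2
L(2174) + o(B(34, -17)) = 2174 + (-3 - 119*2**2) = 2174 + (-3 - 119*4) = 2174 + (-3 - 476) = 2174 - 479 = 1695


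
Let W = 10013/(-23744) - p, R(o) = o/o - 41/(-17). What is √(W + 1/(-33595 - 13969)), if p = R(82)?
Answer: I*√1379929775225397935/599972296 ≈ 1.9579*I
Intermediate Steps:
R(o) = 58/17 (R(o) = 1 - 41*(-1/17) = 1 + 41/17 = 58/17)
p = 58/17 ≈ 3.4118
W = -1547373/403648 (W = 10013/(-23744) - 1*58/17 = 10013*(-1/23744) - 58/17 = -10013/23744 - 58/17 = -1547373/403648 ≈ -3.8335)
√(W + 1/(-33595 - 13969)) = √(-1547373/403648 + 1/(-33595 - 13969)) = √(-1547373/403648 + 1/(-47564)) = √(-1547373/403648 - 1/47564) = √(-18399913255/4799778368) = I*√1379929775225397935/599972296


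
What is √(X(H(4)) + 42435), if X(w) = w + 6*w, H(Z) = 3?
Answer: 2*√10614 ≈ 206.05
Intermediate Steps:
X(w) = 7*w
√(X(H(4)) + 42435) = √(7*3 + 42435) = √(21 + 42435) = √42456 = 2*√10614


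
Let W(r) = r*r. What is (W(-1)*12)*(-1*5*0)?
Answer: 0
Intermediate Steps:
W(r) = r**2
(W(-1)*12)*(-1*5*0) = ((-1)**2*12)*(-1*5*0) = (1*12)*(-5*0) = 12*0 = 0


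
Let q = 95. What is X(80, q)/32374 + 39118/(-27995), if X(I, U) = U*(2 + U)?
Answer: -1008432207/906310130 ≈ -1.1127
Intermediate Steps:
X(80, q)/32374 + 39118/(-27995) = (95*(2 + 95))/32374 + 39118/(-27995) = (95*97)*(1/32374) + 39118*(-1/27995) = 9215*(1/32374) - 39118/27995 = 9215/32374 - 39118/27995 = -1008432207/906310130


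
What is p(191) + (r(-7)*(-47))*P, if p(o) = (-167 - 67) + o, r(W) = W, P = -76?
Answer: -25047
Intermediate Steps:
p(o) = -234 + o
p(191) + (r(-7)*(-47))*P = (-234 + 191) - 7*(-47)*(-76) = -43 + 329*(-76) = -43 - 25004 = -25047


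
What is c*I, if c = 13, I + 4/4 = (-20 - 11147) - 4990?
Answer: -210054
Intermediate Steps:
I = -16158 (I = -1 + ((-20 - 11147) - 4990) = -1 + (-11167 - 4990) = -1 - 16157 = -16158)
c*I = 13*(-16158) = -210054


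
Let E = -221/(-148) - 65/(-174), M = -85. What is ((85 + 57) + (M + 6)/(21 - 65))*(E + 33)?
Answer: 25589865/5104 ≈ 5013.7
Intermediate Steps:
E = 24037/12876 (E = -221*(-1/148) - 65*(-1/174) = 221/148 + 65/174 = 24037/12876 ≈ 1.8668)
((85 + 57) + (M + 6)/(21 - 65))*(E + 33) = ((85 + 57) + (-85 + 6)/(21 - 65))*(24037/12876 + 33) = (142 - 79/(-44))*(448945/12876) = (142 - 79*(-1/44))*(448945/12876) = (142 + 79/44)*(448945/12876) = (6327/44)*(448945/12876) = 25589865/5104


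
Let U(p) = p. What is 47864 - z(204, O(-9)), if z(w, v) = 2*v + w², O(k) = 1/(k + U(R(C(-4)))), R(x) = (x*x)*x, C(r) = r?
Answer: 456106/73 ≈ 6248.0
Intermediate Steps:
R(x) = x³ (R(x) = x²*x = x³)
O(k) = 1/(-64 + k) (O(k) = 1/(k + (-4)³) = 1/(k - 64) = 1/(-64 + k))
z(w, v) = w² + 2*v
47864 - z(204, O(-9)) = 47864 - (204² + 2/(-64 - 9)) = 47864 - (41616 + 2/(-73)) = 47864 - (41616 + 2*(-1/73)) = 47864 - (41616 - 2/73) = 47864 - 1*3037966/73 = 47864 - 3037966/73 = 456106/73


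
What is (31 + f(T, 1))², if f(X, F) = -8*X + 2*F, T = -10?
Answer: 12769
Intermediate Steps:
(31 + f(T, 1))² = (31 + (-8*(-10) + 2*1))² = (31 + (80 + 2))² = (31 + 82)² = 113² = 12769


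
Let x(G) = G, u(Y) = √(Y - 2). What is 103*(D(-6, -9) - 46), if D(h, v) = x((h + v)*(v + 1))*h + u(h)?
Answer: -78898 + 206*I*√2 ≈ -78898.0 + 291.33*I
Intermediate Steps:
u(Y) = √(-2 + Y)
D(h, v) = √(-2 + h) + h*(1 + v)*(h + v) (D(h, v) = ((h + v)*(v + 1))*h + √(-2 + h) = ((h + v)*(1 + v))*h + √(-2 + h) = ((1 + v)*(h + v))*h + √(-2 + h) = h*(1 + v)*(h + v) + √(-2 + h) = √(-2 + h) + h*(1 + v)*(h + v))
103*(D(-6, -9) - 46) = 103*((√(-2 - 6) - 6*(-6 - 9 + (-9)² - 6*(-9))) - 46) = 103*((√(-8) - 6*(-6 - 9 + 81 + 54)) - 46) = 103*((2*I*√2 - 6*120) - 46) = 103*((2*I*√2 - 720) - 46) = 103*((-720 + 2*I*√2) - 46) = 103*(-766 + 2*I*√2) = -78898 + 206*I*√2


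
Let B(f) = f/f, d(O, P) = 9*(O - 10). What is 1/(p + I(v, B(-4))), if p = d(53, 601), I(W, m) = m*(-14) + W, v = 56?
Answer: 1/429 ≈ 0.0023310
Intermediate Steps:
d(O, P) = -90 + 9*O (d(O, P) = 9*(-10 + O) = -90 + 9*O)
B(f) = 1
I(W, m) = W - 14*m (I(W, m) = -14*m + W = W - 14*m)
p = 387 (p = -90 + 9*53 = -90 + 477 = 387)
1/(p + I(v, B(-4))) = 1/(387 + (56 - 14*1)) = 1/(387 + (56 - 14)) = 1/(387 + 42) = 1/429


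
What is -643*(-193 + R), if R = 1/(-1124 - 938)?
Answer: 255892781/2062 ≈ 1.2410e+5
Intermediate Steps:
R = -1/2062 (R = 1/(-2062) = -1/2062 ≈ -0.00048497)
-643*(-193 + R) = -643*(-193 - 1/2062) = -643*(-397967/2062) = 255892781/2062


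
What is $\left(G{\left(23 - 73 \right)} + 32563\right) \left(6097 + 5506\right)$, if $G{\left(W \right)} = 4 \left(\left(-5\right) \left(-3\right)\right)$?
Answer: $378524669$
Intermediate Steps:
$G{\left(W \right)} = 60$ ($G{\left(W \right)} = 4 \cdot 15 = 60$)
$\left(G{\left(23 - 73 \right)} + 32563\right) \left(6097 + 5506\right) = \left(60 + 32563\right) \left(6097 + 5506\right) = 32623 \cdot 11603 = 378524669$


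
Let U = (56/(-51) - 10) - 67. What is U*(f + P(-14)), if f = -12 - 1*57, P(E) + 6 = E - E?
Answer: 99575/17 ≈ 5857.4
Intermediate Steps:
P(E) = -6 (P(E) = -6 + (E - E) = -6 + 0 = -6)
U = -3983/51 (U = (56*(-1/51) - 10) - 67 = (-56/51 - 10) - 67 = -566/51 - 67 = -3983/51 ≈ -78.098)
f = -69 (f = -12 - 57 = -69)
U*(f + P(-14)) = -3983*(-69 - 6)/51 = -3983/51*(-75) = 99575/17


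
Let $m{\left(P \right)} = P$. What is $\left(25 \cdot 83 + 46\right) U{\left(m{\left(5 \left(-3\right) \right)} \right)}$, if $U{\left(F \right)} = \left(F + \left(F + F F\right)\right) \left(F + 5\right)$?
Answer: $-4135950$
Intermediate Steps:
$U{\left(F \right)} = \left(5 + F\right) \left(F^{2} + 2 F\right)$ ($U{\left(F \right)} = \left(F + \left(F + F^{2}\right)\right) \left(5 + F\right) = \left(F^{2} + 2 F\right) \left(5 + F\right) = \left(5 + F\right) \left(F^{2} + 2 F\right)$)
$\left(25 \cdot 83 + 46\right) U{\left(m{\left(5 \left(-3\right) \right)} \right)} = \left(25 \cdot 83 + 46\right) 5 \left(-3\right) \left(10 + \left(5 \left(-3\right)\right)^{2} + 7 \cdot 5 \left(-3\right)\right) = \left(2075 + 46\right) \left(- 15 \left(10 + \left(-15\right)^{2} + 7 \left(-15\right)\right)\right) = 2121 \left(- 15 \left(10 + 225 - 105\right)\right) = 2121 \left(\left(-15\right) 130\right) = 2121 \left(-1950\right) = -4135950$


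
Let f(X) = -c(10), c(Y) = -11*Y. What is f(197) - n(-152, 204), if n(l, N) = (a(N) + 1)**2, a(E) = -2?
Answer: 109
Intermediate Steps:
n(l, N) = 1 (n(l, N) = (-2 + 1)**2 = (-1)**2 = 1)
f(X) = 110 (f(X) = -(-11)*10 = -1*(-110) = 110)
f(197) - n(-152, 204) = 110 - 1*1 = 110 - 1 = 109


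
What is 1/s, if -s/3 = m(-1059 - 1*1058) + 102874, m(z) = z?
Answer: -1/302271 ≈ -3.3083e-6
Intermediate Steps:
s = -302271 (s = -3*((-1059 - 1*1058) + 102874) = -3*((-1059 - 1058) + 102874) = -3*(-2117 + 102874) = -3*100757 = -302271)
1/s = 1/(-302271) = -1/302271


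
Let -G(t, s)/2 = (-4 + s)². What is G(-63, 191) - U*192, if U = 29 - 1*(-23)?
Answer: -79922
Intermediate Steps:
G(t, s) = -2*(-4 + s)²
U = 52 (U = 29 + 23 = 52)
G(-63, 191) - U*192 = -2*(-4 + 191)² - 52*192 = -2*187² - 1*9984 = -2*34969 - 9984 = -69938 - 9984 = -79922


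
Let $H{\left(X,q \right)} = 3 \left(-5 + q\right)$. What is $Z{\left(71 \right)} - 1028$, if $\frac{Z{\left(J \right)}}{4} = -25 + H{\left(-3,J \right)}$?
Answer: $-336$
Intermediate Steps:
$H{\left(X,q \right)} = -15 + 3 q$
$Z{\left(J \right)} = -160 + 12 J$ ($Z{\left(J \right)} = 4 \left(-25 + \left(-15 + 3 J\right)\right) = 4 \left(-40 + 3 J\right) = -160 + 12 J$)
$Z{\left(71 \right)} - 1028 = \left(-160 + 12 \cdot 71\right) - 1028 = \left(-160 + 852\right) - 1028 = 692 - 1028 = -336$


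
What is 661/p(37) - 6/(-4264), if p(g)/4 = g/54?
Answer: 19025013/78884 ≈ 241.18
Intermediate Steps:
p(g) = 2*g/27 (p(g) = 4*(g/54) = 2*g/27)
661/p(37) - 6/(-4264) = 661/(((2/27)*37)) - 6/(-4264) = 661/(74/27) - 6*(-1/4264) = 661*(27/74) + 3/2132 = 17847/74 + 3/2132 = 19025013/78884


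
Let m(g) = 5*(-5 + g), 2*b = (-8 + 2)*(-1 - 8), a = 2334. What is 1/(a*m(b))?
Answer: 1/256740 ≈ 3.8950e-6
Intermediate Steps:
b = 27 (b = ((-8 + 2)*(-1 - 8))/2 = (-6*(-9))/2 = (1/2)*54 = 27)
m(g) = -25 + 5*g
1/(a*m(b)) = 1/(2334*(-25 + 5*27)) = 1/(2334*(-25 + 135)) = 1/(2334*110) = 1/256740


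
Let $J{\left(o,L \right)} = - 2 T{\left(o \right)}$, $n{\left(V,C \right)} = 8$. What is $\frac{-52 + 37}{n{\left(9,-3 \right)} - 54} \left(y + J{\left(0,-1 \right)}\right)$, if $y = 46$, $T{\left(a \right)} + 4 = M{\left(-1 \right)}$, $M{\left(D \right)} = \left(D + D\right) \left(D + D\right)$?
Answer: $15$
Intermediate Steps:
$M{\left(D \right)} = 4 D^{2}$ ($M{\left(D \right)} = 2 D 2 D = 4 D^{2}$)
$T{\left(a \right)} = 0$ ($T{\left(a \right)} = -4 + 4 \left(-1\right)^{2} = -4 + 4 \cdot 1 = -4 + 4 = 0$)
$J{\left(o,L \right)} = 0$ ($J{\left(o,L \right)} = \left(-2\right) 0 = 0$)
$\frac{-52 + 37}{n{\left(9,-3 \right)} - 54} \left(y + J{\left(0,-1 \right)}\right) = \frac{-52 + 37}{8 - 54} \left(46 + 0\right) = - \frac{15}{-46} \cdot 46 = \left(-15\right) \left(- \frac{1}{46}\right) 46 = \frac{15}{46} \cdot 46 = 15$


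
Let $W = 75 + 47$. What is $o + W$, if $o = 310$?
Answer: $432$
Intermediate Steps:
$W = 122$
$o + W = 310 + 122 = 432$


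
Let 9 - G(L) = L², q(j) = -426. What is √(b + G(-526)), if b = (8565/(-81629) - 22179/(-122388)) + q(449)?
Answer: I*√768226992210077948290505/1665068342 ≈ 526.4*I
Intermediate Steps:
G(L) = 9 - L²
b = -1418384161927/3330136684 (b = (8565/(-81629) - 22179/(-122388)) - 426 = (8565*(-1/81629) - 22179*(-1/122388)) - 426 = (-8565/81629 + 7393/40796) - 426 = 254065457/3330136684 - 426 = -1418384161927/3330136684 ≈ -425.92)
√(b + G(-526)) = √(-1418384161927/3330136684 + (9 - 1*(-526)²)) = √(-1418384161927/3330136684 + (9 - 1*276676)) = √(-1418384161927/3330136684 + (9 - 276676)) = √(-1418384161927/3330136684 - 276667) = √(-922757310114155/3330136684) = I*√768226992210077948290505/1665068342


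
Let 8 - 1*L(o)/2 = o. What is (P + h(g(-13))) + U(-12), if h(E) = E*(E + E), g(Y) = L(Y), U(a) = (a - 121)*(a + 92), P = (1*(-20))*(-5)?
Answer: -7012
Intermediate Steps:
P = 100 (P = -20*(-5) = 100)
U(a) = (-121 + a)*(92 + a)
L(o) = 16 - 2*o
g(Y) = 16 - 2*Y
h(E) = 2*E² (h(E) = E*(2*E) = 2*E²)
(P + h(g(-13))) + U(-12) = (100 + 2*(16 - 2*(-13))²) + (-11132 + (-12)² - 29*(-12)) = (100 + 2*(16 + 26)²) + (-11132 + 144 + 348) = (100 + 2*42²) - 10640 = (100 + 2*1764) - 10640 = (100 + 3528) - 10640 = 3628 - 10640 = -7012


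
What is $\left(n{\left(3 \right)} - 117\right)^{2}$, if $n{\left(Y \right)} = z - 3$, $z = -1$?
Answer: $14641$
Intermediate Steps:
$n{\left(Y \right)} = -4$ ($n{\left(Y \right)} = -1 - 3 = -4$)
$\left(n{\left(3 \right)} - 117\right)^{2} = \left(-4 - 117\right)^{2} = \left(-121\right)^{2} = 14641$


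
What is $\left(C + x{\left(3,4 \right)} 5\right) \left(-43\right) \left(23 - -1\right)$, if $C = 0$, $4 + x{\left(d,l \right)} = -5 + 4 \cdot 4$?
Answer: $-36120$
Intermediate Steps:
$x{\left(d,l \right)} = 7$ ($x{\left(d,l \right)} = -4 + \left(-5 + 4 \cdot 4\right) = -4 + \left(-5 + 16\right) = -4 + 11 = 7$)
$\left(C + x{\left(3,4 \right)} 5\right) \left(-43\right) \left(23 - -1\right) = \left(0 + 7 \cdot 5\right) \left(-43\right) \left(23 - -1\right) = \left(0 + 35\right) \left(-43\right) \left(23 + 1\right) = 35 \left(-43\right) 24 = \left(-1505\right) 24 = -36120$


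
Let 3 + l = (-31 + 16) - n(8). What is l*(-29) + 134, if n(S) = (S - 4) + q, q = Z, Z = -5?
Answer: 627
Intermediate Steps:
q = -5
n(S) = -9 + S (n(S) = (S - 4) - 5 = (-4 + S) - 5 = -9 + S)
l = -17 (l = -3 + ((-31 + 16) - (-9 + 8)) = -3 + (-15 - 1*(-1)) = -3 + (-15 + 1) = -3 - 14 = -17)
l*(-29) + 134 = -17*(-29) + 134 = 493 + 134 = 627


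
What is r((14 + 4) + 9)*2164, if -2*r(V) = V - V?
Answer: 0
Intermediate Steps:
r(V) = 0 (r(V) = -(V - V)/2 = -½*0 = 0)
r((14 + 4) + 9)*2164 = 0*2164 = 0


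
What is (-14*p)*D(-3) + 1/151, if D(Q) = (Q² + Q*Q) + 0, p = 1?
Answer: -38051/151 ≈ -251.99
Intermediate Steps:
D(Q) = 2*Q² (D(Q) = (Q² + Q²) + 0 = 2*Q² + 0 = 2*Q²)
(-14*p)*D(-3) + 1/151 = (-14*1)*(2*(-3)²) + 1/151 = -28*9 + 1/151 = -14*18 + 1/151 = -252 + 1/151 = -38051/151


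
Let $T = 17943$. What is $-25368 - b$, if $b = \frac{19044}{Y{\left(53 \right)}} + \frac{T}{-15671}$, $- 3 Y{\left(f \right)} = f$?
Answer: $- \frac{20173455633}{830563} \approx -24289.0$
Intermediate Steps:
$Y{\left(f \right)} = - \frac{f}{3}$
$b = - \frac{896266551}{830563}$ ($b = \frac{19044}{\left(- \frac{1}{3}\right) 53} + \frac{17943}{-15671} = \frac{19044}{- \frac{53}{3}} + 17943 \left(- \frac{1}{15671}\right) = 19044 \left(- \frac{3}{53}\right) - \frac{17943}{15671} = - \frac{57132}{53} - \frac{17943}{15671} = - \frac{896266551}{830563} \approx -1079.1$)
$-25368 - b = -25368 - - \frac{896266551}{830563} = -25368 + \frac{896266551}{830563} = - \frac{20173455633}{830563}$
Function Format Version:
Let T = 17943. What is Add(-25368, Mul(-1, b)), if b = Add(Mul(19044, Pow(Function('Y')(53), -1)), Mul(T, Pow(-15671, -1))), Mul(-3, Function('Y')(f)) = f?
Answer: Rational(-20173455633, 830563) ≈ -24289.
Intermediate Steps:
Function('Y')(f) = Mul(Rational(-1, 3), f)
b = Rational(-896266551, 830563) (b = Add(Mul(19044, Pow(Mul(Rational(-1, 3), 53), -1)), Mul(17943, Pow(-15671, -1))) = Add(Mul(19044, Pow(Rational(-53, 3), -1)), Mul(17943, Rational(-1, 15671))) = Add(Mul(19044, Rational(-3, 53)), Rational(-17943, 15671)) = Add(Rational(-57132, 53), Rational(-17943, 15671)) = Rational(-896266551, 830563) ≈ -1079.1)
Add(-25368, Mul(-1, b)) = Add(-25368, Mul(-1, Rational(-896266551, 830563))) = Add(-25368, Rational(896266551, 830563)) = Rational(-20173455633, 830563)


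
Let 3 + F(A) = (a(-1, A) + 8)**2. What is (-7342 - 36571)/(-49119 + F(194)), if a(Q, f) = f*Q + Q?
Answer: 43913/14153 ≈ 3.1027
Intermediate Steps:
a(Q, f) = Q + Q*f (a(Q, f) = Q*f + Q = Q + Q*f)
F(A) = -3 + (7 - A)**2 (F(A) = -3 + (-(1 + A) + 8)**2 = -3 + ((-1 - A) + 8)**2 = -3 + (7 - A)**2)
(-7342 - 36571)/(-49119 + F(194)) = (-7342 - 36571)/(-49119 + (-3 + (-7 + 194)**2)) = -43913/(-49119 + (-3 + 187**2)) = -43913/(-49119 + (-3 + 34969)) = -43913/(-49119 + 34966) = -43913/(-14153) = -43913*(-1/14153) = 43913/14153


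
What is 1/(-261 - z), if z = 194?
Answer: -1/455 ≈ -0.0021978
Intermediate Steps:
1/(-261 - z) = 1/(-261 - 1*194) = 1/(-261 - 194) = 1/(-455) = -1/455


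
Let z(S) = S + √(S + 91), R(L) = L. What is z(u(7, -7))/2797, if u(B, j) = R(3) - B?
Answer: -4/2797 + √87/2797 ≈ 0.0019047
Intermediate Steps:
u(B, j) = 3 - B
z(S) = S + √(91 + S)
z(u(7, -7))/2797 = ((3 - 1*7) + √(91 + (3 - 1*7)))/2797 = ((3 - 7) + √(91 + (3 - 7)))*(1/2797) = (-4 + √(91 - 4))*(1/2797) = (-4 + √87)*(1/2797) = -4/2797 + √87/2797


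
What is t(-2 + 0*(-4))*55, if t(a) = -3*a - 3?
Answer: 165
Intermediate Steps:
t(a) = -3 - 3*a
t(-2 + 0*(-4))*55 = (-3 - 3*(-2 + 0*(-4)))*55 = (-3 - 3*(-2 + 0))*55 = (-3 - 3*(-2))*55 = (-3 + 6)*55 = 3*55 = 165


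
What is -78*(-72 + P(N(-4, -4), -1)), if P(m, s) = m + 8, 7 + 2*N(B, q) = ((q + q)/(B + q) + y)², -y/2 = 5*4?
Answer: -54054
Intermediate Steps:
y = -40 (y = -10*4 = -2*20 = -40)
N(B, q) = -7/2 + (-40 + 2*q/(B + q))²/2 (N(B, q) = -7/2 + ((q + q)/(B + q) - 40)²/2 = -7/2 + ((2*q)/(B + q) - 40)²/2 = -7/2 + (2*q/(B + q) - 40)²/2 = -7/2 + (-40 + 2*q/(B + q))²/2)
P(m, s) = 8 + m
-78*(-72 + P(N(-4, -4), -1)) = -78*(-72 + (8 + (-7/2 + 2*(-20*(-4) - 19*(-4))²/(-4 - 4)²))) = -78*(-72 + (8 + (-7/2 + 2*(80 + 76)²/(-8)²))) = -78*(-72 + (8 + (-7/2 + 2*(1/64)*156²))) = -78*(-72 + (8 + (-7/2 + 2*(1/64)*24336))) = -78*(-72 + (8 + (-7/2 + 1521/2))) = -78*(-72 + (8 + 757)) = -78*(-72 + 765) = -78*693 = -54054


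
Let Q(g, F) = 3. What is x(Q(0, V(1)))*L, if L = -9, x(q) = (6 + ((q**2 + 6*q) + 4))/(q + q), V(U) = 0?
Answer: -111/2 ≈ -55.500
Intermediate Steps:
x(q) = (10 + q**2 + 6*q)/(2*q) (x(q) = (6 + (4 + q**2 + 6*q))/((2*q)) = (10 + q**2 + 6*q)*(1/(2*q)) = (10 + q**2 + 6*q)/(2*q))
x(Q(0, V(1)))*L = (3 + (1/2)*3 + 5/3)*(-9) = (3 + 3/2 + 5*(1/3))*(-9) = (3 + 3/2 + 5/3)*(-9) = (37/6)*(-9) = -111/2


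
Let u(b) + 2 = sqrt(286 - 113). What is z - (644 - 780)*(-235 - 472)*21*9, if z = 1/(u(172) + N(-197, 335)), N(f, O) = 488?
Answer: -4289181780258/236023 - sqrt(173)/236023 ≈ -1.8173e+7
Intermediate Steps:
u(b) = -2 + sqrt(173) (u(b) = -2 + sqrt(286 - 113) = -2 + sqrt(173))
z = 1/(486 + sqrt(173)) (z = 1/((-2 + sqrt(173)) + 488) = 1/(486 + sqrt(173)) ≈ 0.0020034)
z - (644 - 780)*(-235 - 472)*21*9 = (486/236023 - sqrt(173)/236023) - (644 - 780)*(-235 - 472)*21*9 = (486/236023 - sqrt(173)/236023) - (-136*(-707))*189 = (486/236023 - sqrt(173)/236023) - 96152*189 = (486/236023 - sqrt(173)/236023) - 1*18172728 = (486/236023 - sqrt(173)/236023) - 18172728 = -4289181780258/236023 - sqrt(173)/236023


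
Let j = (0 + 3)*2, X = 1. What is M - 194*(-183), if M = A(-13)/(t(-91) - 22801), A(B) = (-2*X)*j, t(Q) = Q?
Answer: 203177949/5723 ≈ 35502.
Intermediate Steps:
j = 6 (j = 3*2 = 6)
A(B) = -12 (A(B) = -2*1*6 = -2*6 = -12)
M = 3/5723 (M = -12/(-91 - 22801) = -12/(-22892) = -12*(-1/22892) = 3/5723 ≈ 0.00052420)
M - 194*(-183) = 3/5723 - 194*(-183) = 3/5723 - 1*(-35502) = 3/5723 + 35502 = 203177949/5723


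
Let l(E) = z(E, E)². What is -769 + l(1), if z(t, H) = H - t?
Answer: -769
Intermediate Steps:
l(E) = 0 (l(E) = (E - E)² = 0² = 0)
-769 + l(1) = -769 + 0 = -769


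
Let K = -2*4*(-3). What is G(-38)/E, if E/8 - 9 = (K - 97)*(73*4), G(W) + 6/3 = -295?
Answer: 27/15496 ≈ 0.0017424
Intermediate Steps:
G(W) = -297 (G(W) = -2 - 295 = -297)
K = 24 (K = -8*(-3) = 24)
E = -170456 (E = 72 + 8*((24 - 97)*(73*4)) = 72 + 8*(-73*292) = 72 + 8*(-21316) = 72 - 170528 = -170456)
G(-38)/E = -297/(-170456) = -297*(-1/170456) = 27/15496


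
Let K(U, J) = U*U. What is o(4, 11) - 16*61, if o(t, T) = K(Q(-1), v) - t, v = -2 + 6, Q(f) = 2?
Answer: -976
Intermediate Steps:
v = 4
K(U, J) = U²
o(t, T) = 4 - t (o(t, T) = 2² - t = 4 - t)
o(4, 11) - 16*61 = (4 - 1*4) - 16*61 = (4 - 4) - 976 = 0 - 976 = -976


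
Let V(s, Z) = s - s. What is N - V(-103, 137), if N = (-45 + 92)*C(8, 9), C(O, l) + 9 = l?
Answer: 0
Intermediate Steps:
C(O, l) = -9 + l
V(s, Z) = 0
N = 0 (N = (-45 + 92)*(-9 + 9) = 47*0 = 0)
N - V(-103, 137) = 0 - 1*0 = 0 + 0 = 0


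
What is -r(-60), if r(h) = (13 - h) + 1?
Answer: -74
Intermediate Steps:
r(h) = 14 - h
-r(-60) = -(14 - 1*(-60)) = -(14 + 60) = -1*74 = -74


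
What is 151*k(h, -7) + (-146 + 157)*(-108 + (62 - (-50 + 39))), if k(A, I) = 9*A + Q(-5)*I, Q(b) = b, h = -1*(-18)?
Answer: 29362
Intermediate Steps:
h = 18
k(A, I) = -5*I + 9*A (k(A, I) = 9*A - 5*I = -5*I + 9*A)
151*k(h, -7) + (-146 + 157)*(-108 + (62 - (-50 + 39))) = 151*(-5*(-7) + 9*18) + (-146 + 157)*(-108 + (62 - (-50 + 39))) = 151*(35 + 162) + 11*(-108 + (62 - 1*(-11))) = 151*197 + 11*(-108 + (62 + 11)) = 29747 + 11*(-108 + 73) = 29747 + 11*(-35) = 29747 - 385 = 29362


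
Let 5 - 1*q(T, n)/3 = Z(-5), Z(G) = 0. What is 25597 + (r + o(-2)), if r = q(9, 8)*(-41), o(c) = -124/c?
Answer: 25044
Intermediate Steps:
q(T, n) = 15 (q(T, n) = 15 - 3*0 = 15 + 0 = 15)
r = -615 (r = 15*(-41) = -615)
25597 + (r + o(-2)) = 25597 + (-615 - 124/(-2)) = 25597 + (-615 - 124*(-½)) = 25597 + (-615 + 62) = 25597 - 553 = 25044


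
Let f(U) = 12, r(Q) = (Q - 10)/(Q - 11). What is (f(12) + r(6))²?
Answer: 4096/25 ≈ 163.84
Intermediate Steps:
r(Q) = (-10 + Q)/(-11 + Q)
(f(12) + r(6))² = (12 + (-10 + 6)/(-11 + 6))² = (12 - 4/(-5))² = (12 - ⅕*(-4))² = (12 + ⅘)² = (64/5)² = 4096/25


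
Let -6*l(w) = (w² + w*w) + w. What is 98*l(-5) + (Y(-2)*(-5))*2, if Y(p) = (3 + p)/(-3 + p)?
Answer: -733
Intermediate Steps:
l(w) = -w²/3 - w/6 (l(w) = -((w² + w*w) + w)/6 = -((w² + w²) + w)/6 = -(2*w² + w)/6 = -(w + 2*w²)/6 = -w²/3 - w/6)
Y(p) = (3 + p)/(-3 + p)
98*l(-5) + (Y(-2)*(-5))*2 = 98*(-⅙*(-5)*(1 + 2*(-5))) + (((3 - 2)/(-3 - 2))*(-5))*2 = 98*(-⅙*(-5)*(1 - 10)) + ((1/(-5))*(-5))*2 = 98*(-⅙*(-5)*(-9)) + (-⅕*1*(-5))*2 = 98*(-15/2) - ⅕*(-5)*2 = -735 + 1*2 = -735 + 2 = -733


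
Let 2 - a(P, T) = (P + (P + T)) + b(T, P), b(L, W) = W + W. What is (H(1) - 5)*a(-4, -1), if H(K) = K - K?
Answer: -95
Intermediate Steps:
H(K) = 0
b(L, W) = 2*W
a(P, T) = 2 - T - 4*P (a(P, T) = 2 - ((P + (P + T)) + 2*P) = 2 - ((T + 2*P) + 2*P) = 2 - (T + 4*P) = 2 + (-T - 4*P) = 2 - T - 4*P)
(H(1) - 5)*a(-4, -1) = (0 - 5)*(2 - 1*(-1) - 4*(-4)) = -5*(2 + 1 + 16) = -5*19 = -95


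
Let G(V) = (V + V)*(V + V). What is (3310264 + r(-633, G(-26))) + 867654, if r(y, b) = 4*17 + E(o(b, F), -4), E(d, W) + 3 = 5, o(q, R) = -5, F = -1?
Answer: 4177988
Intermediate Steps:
E(d, W) = 2 (E(d, W) = -3 + 5 = 2)
G(V) = 4*V**2 (G(V) = (2*V)*(2*V) = 4*V**2)
r(y, b) = 70 (r(y, b) = 4*17 + 2 = 68 + 2 = 70)
(3310264 + r(-633, G(-26))) + 867654 = (3310264 + 70) + 867654 = 3310334 + 867654 = 4177988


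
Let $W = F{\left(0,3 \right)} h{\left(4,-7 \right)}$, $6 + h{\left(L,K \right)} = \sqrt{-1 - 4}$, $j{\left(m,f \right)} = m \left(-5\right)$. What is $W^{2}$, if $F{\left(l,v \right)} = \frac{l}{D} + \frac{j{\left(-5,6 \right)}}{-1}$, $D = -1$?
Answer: $19375 - 7500 i \sqrt{5} \approx 19375.0 - 16771.0 i$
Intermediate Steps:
$j{\left(m,f \right)} = - 5 m$
$h{\left(L,K \right)} = -6 + i \sqrt{5}$ ($h{\left(L,K \right)} = -6 + \sqrt{-1 - 4} = -6 + \sqrt{-5} = -6 + i \sqrt{5}$)
$F{\left(l,v \right)} = -25 - l$ ($F{\left(l,v \right)} = \frac{l}{-1} + \frac{\left(-5\right) \left(-5\right)}{-1} = l \left(-1\right) + 25 \left(-1\right) = - l - 25 = -25 - l$)
$W = 150 - 25 i \sqrt{5}$ ($W = \left(-25 - 0\right) \left(-6 + i \sqrt{5}\right) = \left(-25 + 0\right) \left(-6 + i \sqrt{5}\right) = - 25 \left(-6 + i \sqrt{5}\right) = 150 - 25 i \sqrt{5} \approx 150.0 - 55.902 i$)
$W^{2} = \left(150 - 25 i \sqrt{5}\right)^{2}$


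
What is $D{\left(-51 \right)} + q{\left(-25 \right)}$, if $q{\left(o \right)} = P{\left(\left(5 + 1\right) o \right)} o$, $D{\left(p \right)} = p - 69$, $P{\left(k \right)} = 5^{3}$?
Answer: $-3245$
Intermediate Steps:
$P{\left(k \right)} = 125$
$D{\left(p \right)} = -69 + p$
$q{\left(o \right)} = 125 o$
$D{\left(-51 \right)} + q{\left(-25 \right)} = \left(-69 - 51\right) + 125 \left(-25\right) = -120 - 3125 = -3245$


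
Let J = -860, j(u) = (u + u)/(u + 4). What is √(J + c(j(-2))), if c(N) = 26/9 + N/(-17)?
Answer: 4*I*√139315/51 ≈ 29.274*I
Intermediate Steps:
j(u) = 2*u/(4 + u) (j(u) = (2*u)/(4 + u) = 2*u/(4 + u))
c(N) = 26/9 - N/17 (c(N) = 26*(⅑) + N*(-1/17) = 26/9 - N/17)
√(J + c(j(-2))) = √(-860 + (26/9 - 2*(-2)/(17*(4 - 2)))) = √(-860 + (26/9 - 2*(-2)/(17*2))) = √(-860 + (26/9 - 1/17*(-2))) = √(-860 + (26/9 + 2/17)) = √(-860 + 460/153) = √(-131120/153) = 4*I*√139315/51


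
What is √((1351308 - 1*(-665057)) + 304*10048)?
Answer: √5070957 ≈ 2251.9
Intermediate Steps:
√((1351308 - 1*(-665057)) + 304*10048) = √((1351308 + 665057) + 3054592) = √(2016365 + 3054592) = √5070957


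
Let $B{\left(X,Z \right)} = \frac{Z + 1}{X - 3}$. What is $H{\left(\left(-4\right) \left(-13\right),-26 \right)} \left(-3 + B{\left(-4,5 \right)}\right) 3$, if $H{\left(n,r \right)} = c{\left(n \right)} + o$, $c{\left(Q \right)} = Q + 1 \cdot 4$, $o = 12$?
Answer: $- \frac{5508}{7} \approx -786.86$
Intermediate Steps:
$B{\left(X,Z \right)} = \frac{1 + Z}{-3 + X}$
$c{\left(Q \right)} = 4 + Q$ ($c{\left(Q \right)} = Q + 4 = 4 + Q$)
$H{\left(n,r \right)} = 16 + n$ ($H{\left(n,r \right)} = \left(4 + n\right) + 12 = 16 + n$)
$H{\left(\left(-4\right) \left(-13\right),-26 \right)} \left(-3 + B{\left(-4,5 \right)}\right) 3 = \left(16 - -52\right) \left(-3 + \frac{1 + 5}{-3 - 4}\right) 3 = \left(16 + 52\right) \left(-3 + \frac{1}{-7} \cdot 6\right) 3 = 68 \left(-3 - \frac{6}{7}\right) 3 = 68 \left(\left(- \frac{27}{7}\right) 3\right) = 68 \left(- \frac{81}{7}\right) = - \frac{5508}{7}$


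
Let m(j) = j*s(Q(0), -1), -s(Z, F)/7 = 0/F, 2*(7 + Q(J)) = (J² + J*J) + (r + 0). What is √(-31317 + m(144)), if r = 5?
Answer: I*√31317 ≈ 176.97*I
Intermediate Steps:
Q(J) = -9/2 + J² (Q(J) = -7 + ((J² + J*J) + (5 + 0))/2 = -7 + ((J² + J²) + 5)/2 = -7 + (2*J² + 5)/2 = -7 + (5 + 2*J²)/2 = -7 + (5/2 + J²) = -9/2 + J²)
s(Z, F) = 0 (s(Z, F) = -0/F = -7*0 = 0)
m(j) = 0 (m(j) = j*0 = 0)
√(-31317 + m(144)) = √(-31317 + 0) = √(-31317) = I*√31317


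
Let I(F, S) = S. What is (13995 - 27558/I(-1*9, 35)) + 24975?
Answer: 1336392/35 ≈ 38183.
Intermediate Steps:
(13995 - 27558/I(-1*9, 35)) + 24975 = (13995 - 27558/35) + 24975 = 462267/35 + 24975 = 1336392/35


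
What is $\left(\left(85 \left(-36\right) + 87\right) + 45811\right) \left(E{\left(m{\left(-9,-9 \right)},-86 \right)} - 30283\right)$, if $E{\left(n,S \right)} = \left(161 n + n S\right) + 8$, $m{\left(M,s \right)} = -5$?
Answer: $-1312984700$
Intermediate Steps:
$E{\left(n,S \right)} = 8 + 161 n + S n$ ($E{\left(n,S \right)} = \left(161 n + S n\right) + 8 = 8 + 161 n + S n$)
$\left(\left(85 \left(-36\right) + 87\right) + 45811\right) \left(E{\left(m{\left(-9,-9 \right)},-86 \right)} - 30283\right) = \left(\left(85 \left(-36\right) + 87\right) + 45811\right) \left(\left(8 + 161 \left(-5\right) - -430\right) - 30283\right) = \left(\left(-3060 + 87\right) + 45811\right) \left(\left(8 - 805 + 430\right) - 30283\right) = \left(-2973 + 45811\right) \left(-367 - 30283\right) = 42838 \left(-30650\right) = -1312984700$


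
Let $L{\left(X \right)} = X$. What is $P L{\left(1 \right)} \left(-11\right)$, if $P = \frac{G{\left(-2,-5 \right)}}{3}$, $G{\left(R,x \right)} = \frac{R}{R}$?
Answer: $- \frac{11}{3} \approx -3.6667$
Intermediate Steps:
$G{\left(R,x \right)} = 1$
$P = \frac{1}{3}$ ($P = 1 \cdot \frac{1}{3} = \frac{1}{3} \approx 0.33333$)
$P L{\left(1 \right)} \left(-11\right) = \frac{1}{3} \cdot 1 \left(-11\right) = \frac{1}{3} \left(-11\right) = - \frac{11}{3}$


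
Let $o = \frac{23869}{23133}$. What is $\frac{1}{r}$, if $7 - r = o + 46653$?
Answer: $- \frac{23133}{1079085787} \approx -2.1438 \cdot 10^{-5}$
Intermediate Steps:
$o = \frac{23869}{23133}$ ($o = 23869 \cdot \frac{1}{23133} = \frac{23869}{23133} \approx 1.0318$)
$r = - \frac{1079085787}{23133}$ ($r = 7 - \left(\frac{23869}{23133} + 46653\right) = 7 - \frac{1079247718}{23133} = - \frac{1079085787}{23133} \approx -46647.0$)
$\frac{1}{r} = \frac{1}{- \frac{1079085787}{23133}} = - \frac{23133}{1079085787}$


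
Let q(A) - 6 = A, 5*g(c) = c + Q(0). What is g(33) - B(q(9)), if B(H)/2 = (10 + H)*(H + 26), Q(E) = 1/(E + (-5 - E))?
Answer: -51086/25 ≈ -2043.4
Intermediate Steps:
Q(E) = -⅕ (Q(E) = 1/(-5) = -⅕)
g(c) = -1/25 + c/5 (g(c) = (c - ⅕)/5 = (-⅕ + c)/5 = -1/25 + c/5)
q(A) = 6 + A
B(H) = 2*(10 + H)*(26 + H) (B(H) = 2*((10 + H)*(H + 26)) = 2*((10 + H)*(26 + H)) = 2*(10 + H)*(26 + H))
g(33) - B(q(9)) = (-1/25 + (⅕)*33) - (520 + 2*(6 + 9)² + 72*(6 + 9)) = (-1/25 + 33/5) - (520 + 2*15² + 72*15) = 164/25 - (520 + 2*225 + 1080) = 164/25 - (520 + 450 + 1080) = 164/25 - 1*2050 = 164/25 - 2050 = -51086/25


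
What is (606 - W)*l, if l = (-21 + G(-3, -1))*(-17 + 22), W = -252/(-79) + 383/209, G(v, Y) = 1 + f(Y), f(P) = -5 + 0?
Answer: -1240342625/16511 ≈ -75122.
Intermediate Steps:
f(P) = -5
G(v, Y) = -4 (G(v, Y) = 1 - 5 = -4)
W = 82925/16511 (W = -252*(-1/79) + 383*(1/209) = 252/79 + 383/209 = 82925/16511 ≈ 5.0224)
l = -125 (l = (-21 - 4)*(-17 + 22) = -25*5 = -125)
(606 - W)*l = (606 - 1*82925/16511)*(-125) = (606 - 82925/16511)*(-125) = (9922741/16511)*(-125) = -1240342625/16511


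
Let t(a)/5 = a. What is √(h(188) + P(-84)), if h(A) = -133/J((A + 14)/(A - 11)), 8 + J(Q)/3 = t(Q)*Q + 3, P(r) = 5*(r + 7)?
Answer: I*√37195617130/9475 ≈ 20.355*I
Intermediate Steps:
t(a) = 5*a
P(r) = 35 + 5*r (P(r) = 5*(7 + r) = 35 + 5*r)
J(Q) = -15 + 15*Q² (J(Q) = -24 + 3*((5*Q)*Q + 3) = -24 + 3*(5*Q² + 3) = -24 + 3*(3 + 5*Q²) = -24 + (9 + 15*Q²) = -15 + 15*Q²)
h(A) = -133/(-15 + 15*(14 + A)²/(-11 + A)²) (h(A) = -133/(-15 + 15*((A + 14)/(A - 11))²) = -133/(-15 + 15*((14 + A)/(-11 + A))²) = -133/(-15 + 15*((14 + A)²/(-11 + A)²)) = -133/(-15 + 15*(14 + A)²/(-11 + A)²))
√(h(188) + P(-84)) = √(133*(-121 - 1*188² + 22*188)/(375*(3 + 2*188)) + (35 + 5*(-84))) = √(133*(-121 - 1*35344 + 4136)/(375*(3 + 376)) + (35 - 420)) = √((133/375)*(-121 - 35344 + 4136)/379 - 385) = √((133/375)*(1/379)*(-31329) - 385) = √(-1388919/47375 - 385) = √(-19628294/47375) = I*√37195617130/9475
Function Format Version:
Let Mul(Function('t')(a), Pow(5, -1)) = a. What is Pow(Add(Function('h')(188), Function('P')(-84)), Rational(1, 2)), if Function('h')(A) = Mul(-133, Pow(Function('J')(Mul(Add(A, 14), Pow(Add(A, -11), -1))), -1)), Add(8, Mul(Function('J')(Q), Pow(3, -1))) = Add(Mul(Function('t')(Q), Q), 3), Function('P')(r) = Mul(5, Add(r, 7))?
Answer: Mul(Rational(1, 9475), I, Pow(37195617130, Rational(1, 2))) ≈ Mul(20.355, I)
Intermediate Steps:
Function('t')(a) = Mul(5, a)
Function('P')(r) = Add(35, Mul(5, r)) (Function('P')(r) = Mul(5, Add(7, r)) = Add(35, Mul(5, r)))
Function('J')(Q) = Add(-15, Mul(15, Pow(Q, 2))) (Function('J')(Q) = Add(-24, Mul(3, Add(Mul(Mul(5, Q), Q), 3))) = Add(-24, Mul(3, Add(Mul(5, Pow(Q, 2)), 3))) = Add(-24, Mul(3, Add(3, Mul(5, Pow(Q, 2))))) = Add(-24, Add(9, Mul(15, Pow(Q, 2)))) = Add(-15, Mul(15, Pow(Q, 2))))
Function('h')(A) = Mul(-133, Pow(Add(-15, Mul(15, Pow(Add(-11, A), -2), Pow(Add(14, A), 2))), -1)) (Function('h')(A) = Mul(-133, Pow(Add(-15, Mul(15, Pow(Mul(Add(A, 14), Pow(Add(A, -11), -1)), 2))), -1)) = Mul(-133, Pow(Add(-15, Mul(15, Pow(Mul(Add(14, A), Pow(Add(-11, A), -1)), 2))), -1)) = Mul(-133, Pow(Add(-15, Mul(15, Pow(Mul(Pow(Add(-11, A), -1), Add(14, A)), 2))), -1)) = Mul(-133, Pow(Add(-15, Mul(15, Mul(Pow(Add(-11, A), -2), Pow(Add(14, A), 2)))), -1)) = Mul(-133, Pow(Add(-15, Mul(15, Pow(Add(-11, A), -2), Pow(Add(14, A), 2))), -1)))
Pow(Add(Function('h')(188), Function('P')(-84)), Rational(1, 2)) = Pow(Add(Mul(Rational(133, 375), Pow(Add(3, Mul(2, 188)), -1), Add(-121, Mul(-1, Pow(188, 2)), Mul(22, 188))), Add(35, Mul(5, -84))), Rational(1, 2)) = Pow(Add(Mul(Rational(133, 375), Pow(Add(3, 376), -1), Add(-121, Mul(-1, 35344), 4136)), Add(35, -420)), Rational(1, 2)) = Pow(Add(Mul(Rational(133, 375), Pow(379, -1), Add(-121, -35344, 4136)), -385), Rational(1, 2)) = Pow(Add(Mul(Rational(133, 375), Rational(1, 379), -31329), -385), Rational(1, 2)) = Pow(Add(Rational(-1388919, 47375), -385), Rational(1, 2)) = Pow(Rational(-19628294, 47375), Rational(1, 2)) = Mul(Rational(1, 9475), I, Pow(37195617130, Rational(1, 2)))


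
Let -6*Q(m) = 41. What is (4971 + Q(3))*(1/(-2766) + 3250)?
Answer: 267752227715/16596 ≈ 1.6134e+7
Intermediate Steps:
Q(m) = -41/6 (Q(m) = -⅙*41 = -41/6)
(4971 + Q(3))*(1/(-2766) + 3250) = (4971 - 41/6)*(1/(-2766) + 3250) = 29785*(-1/2766 + 3250)/6 = (29785/6)*(8989499/2766) = 267752227715/16596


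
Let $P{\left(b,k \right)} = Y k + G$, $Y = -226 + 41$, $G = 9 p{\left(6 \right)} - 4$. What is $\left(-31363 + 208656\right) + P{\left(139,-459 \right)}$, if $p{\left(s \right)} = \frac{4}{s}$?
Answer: $262210$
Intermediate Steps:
$G = 2$ ($G = 9 \cdot \frac{4}{6} - 4 = 9 \cdot 4 \cdot \frac{1}{6} - 4 = 9 \cdot \frac{2}{3} - 4 = 6 - 4 = 2$)
$Y = -185$
$P{\left(b,k \right)} = 2 - 185 k$ ($P{\left(b,k \right)} = - 185 k + 2 = 2 - 185 k$)
$\left(-31363 + 208656\right) + P{\left(139,-459 \right)} = \left(-31363 + 208656\right) + \left(2 - -84915\right) = 177293 + \left(2 + 84915\right) = 177293 + 84917 = 262210$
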